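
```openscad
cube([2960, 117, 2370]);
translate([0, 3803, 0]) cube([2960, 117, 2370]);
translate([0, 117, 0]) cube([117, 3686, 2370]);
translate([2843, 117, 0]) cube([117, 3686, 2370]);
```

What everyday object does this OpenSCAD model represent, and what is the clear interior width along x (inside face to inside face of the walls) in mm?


A house (or room) frame. The interior width is 2726 mm.

Four 2370 mm walls enclosing a rectangle with no floor or roof — a room or house frame. Outside width is 2960 mm and wall thickness is 117 mm, so the interior width is 2960 − 2 × 117 = 2726 mm.


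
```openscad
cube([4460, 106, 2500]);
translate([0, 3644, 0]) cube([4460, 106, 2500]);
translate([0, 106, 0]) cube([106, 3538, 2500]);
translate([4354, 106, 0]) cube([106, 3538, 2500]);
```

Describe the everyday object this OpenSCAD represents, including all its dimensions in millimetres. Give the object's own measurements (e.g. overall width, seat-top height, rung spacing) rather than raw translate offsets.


The wall frame of a small rectangular building: four walls, each 2500 mm tall and 106 mm thick, enclosing a footprint 4460 mm (x) by 3750 mm (y) outside-to-outside, with no floor or roof. The front and back walls (the −y and +y sides) span the full width; the two side walls fit between them.


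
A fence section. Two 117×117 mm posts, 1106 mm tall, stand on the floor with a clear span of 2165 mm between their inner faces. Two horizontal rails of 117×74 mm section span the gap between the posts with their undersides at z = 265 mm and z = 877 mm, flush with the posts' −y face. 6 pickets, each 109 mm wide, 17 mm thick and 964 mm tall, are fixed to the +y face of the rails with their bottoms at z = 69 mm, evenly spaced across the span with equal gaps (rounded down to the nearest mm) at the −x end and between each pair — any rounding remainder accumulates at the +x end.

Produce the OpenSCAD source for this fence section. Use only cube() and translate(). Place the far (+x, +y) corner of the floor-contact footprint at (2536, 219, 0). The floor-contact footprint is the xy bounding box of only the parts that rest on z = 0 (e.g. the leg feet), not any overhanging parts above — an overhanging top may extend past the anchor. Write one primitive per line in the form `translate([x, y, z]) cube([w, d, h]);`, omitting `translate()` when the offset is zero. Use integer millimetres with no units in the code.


translate([137, 102, 0]) cube([117, 117, 1106]);
translate([2419, 102, 0]) cube([117, 117, 1106]);
translate([254, 102, 265]) cube([2165, 117, 74]);
translate([254, 102, 877]) cube([2165, 117, 74]);
translate([469, 219, 69]) cube([109, 17, 964]);
translate([793, 219, 69]) cube([109, 17, 964]);
translate([1117, 219, 69]) cube([109, 17, 964]);
translate([1441, 219, 69]) cube([109, 17, 964]);
translate([1765, 219, 69]) cube([109, 17, 964]);
translate([2089, 219, 69]) cube([109, 17, 964]);


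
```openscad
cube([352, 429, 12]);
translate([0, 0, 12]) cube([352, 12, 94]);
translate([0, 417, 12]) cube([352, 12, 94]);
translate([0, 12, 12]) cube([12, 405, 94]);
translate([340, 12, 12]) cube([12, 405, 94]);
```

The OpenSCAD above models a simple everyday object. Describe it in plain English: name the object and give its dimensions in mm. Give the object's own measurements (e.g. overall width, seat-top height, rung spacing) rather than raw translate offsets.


An open-topped rectangular box: outside dimensions 352×429×106 mm, with a uniform wall and base thickness of 12 mm. The base is a full 352×429 slab on the floor; four walls sit on top of the base. The front and back walls (the −y and +y sides) span the full width; the two side walls fit between them.


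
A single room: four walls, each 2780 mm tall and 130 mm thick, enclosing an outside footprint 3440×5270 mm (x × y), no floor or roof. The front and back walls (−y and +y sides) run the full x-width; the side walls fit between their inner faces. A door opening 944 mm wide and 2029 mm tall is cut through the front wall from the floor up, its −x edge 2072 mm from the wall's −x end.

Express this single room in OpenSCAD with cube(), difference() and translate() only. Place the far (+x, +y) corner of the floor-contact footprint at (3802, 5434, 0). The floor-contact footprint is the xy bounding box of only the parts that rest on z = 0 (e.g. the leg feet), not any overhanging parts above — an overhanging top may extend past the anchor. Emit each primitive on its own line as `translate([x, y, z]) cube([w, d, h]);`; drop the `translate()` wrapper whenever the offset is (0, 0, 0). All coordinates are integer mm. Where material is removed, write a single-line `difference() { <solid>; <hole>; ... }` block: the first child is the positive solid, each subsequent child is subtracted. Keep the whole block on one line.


difference() { translate([362, 164, 0]) cube([3440, 130, 2780]); translate([2434, 164, 0]) cube([944, 130, 2029]); }
translate([362, 5304, 0]) cube([3440, 130, 2780]);
translate([362, 294, 0]) cube([130, 5010, 2780]);
translate([3672, 294, 0]) cube([130, 5010, 2780]);


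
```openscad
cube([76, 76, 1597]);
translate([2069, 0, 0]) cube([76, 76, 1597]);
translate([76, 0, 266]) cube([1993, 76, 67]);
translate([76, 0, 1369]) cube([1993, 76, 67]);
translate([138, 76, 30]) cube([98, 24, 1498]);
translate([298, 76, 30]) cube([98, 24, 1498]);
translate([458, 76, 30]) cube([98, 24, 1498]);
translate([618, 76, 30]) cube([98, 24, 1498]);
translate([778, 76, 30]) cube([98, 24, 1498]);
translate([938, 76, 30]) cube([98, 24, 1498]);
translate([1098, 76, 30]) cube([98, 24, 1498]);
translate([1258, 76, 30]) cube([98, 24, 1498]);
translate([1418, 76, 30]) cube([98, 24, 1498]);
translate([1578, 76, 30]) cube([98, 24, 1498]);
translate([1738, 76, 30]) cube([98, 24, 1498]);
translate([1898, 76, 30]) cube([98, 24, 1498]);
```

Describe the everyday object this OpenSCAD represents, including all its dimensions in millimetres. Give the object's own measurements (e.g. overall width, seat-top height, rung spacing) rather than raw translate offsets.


A fence section. Two 76×76 mm posts, 1597 mm tall, stand on the floor with a clear span of 1993 mm between their inner faces. Two horizontal rails of 76×67 mm section span the gap between the posts with their undersides at z = 266 mm and z = 1369 mm, flush with the posts' −y face. 12 pickets, each 98 mm wide, 24 mm thick and 1498 mm tall, are fixed to the +y face of the rails with their bottoms at z = 30 mm, spaced across the span with a 62 mm gap after the −x post and between neighbouring pickets, with 73 mm left before the +x post.


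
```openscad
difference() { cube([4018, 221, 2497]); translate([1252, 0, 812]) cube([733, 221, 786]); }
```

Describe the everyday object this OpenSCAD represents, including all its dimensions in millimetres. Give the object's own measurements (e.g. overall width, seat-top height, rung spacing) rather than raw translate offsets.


A wall 4018 mm long (x), 221 mm thick (y), 2497 mm tall, with a rectangular window opening cut through it. The opening is 733 mm wide and 786 mm tall; its sill is at z = 812 mm and its near (−x) edge is 1252 mm from the wall's −x end. The opening passes through the full wall thickness.


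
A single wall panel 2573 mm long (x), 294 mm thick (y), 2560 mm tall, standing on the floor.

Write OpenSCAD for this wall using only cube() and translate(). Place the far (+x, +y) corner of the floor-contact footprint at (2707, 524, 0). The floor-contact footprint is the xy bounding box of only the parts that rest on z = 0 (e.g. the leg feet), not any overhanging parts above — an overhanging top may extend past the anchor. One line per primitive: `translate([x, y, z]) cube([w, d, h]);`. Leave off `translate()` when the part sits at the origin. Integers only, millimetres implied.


translate([134, 230, 0]) cube([2573, 294, 2560]);


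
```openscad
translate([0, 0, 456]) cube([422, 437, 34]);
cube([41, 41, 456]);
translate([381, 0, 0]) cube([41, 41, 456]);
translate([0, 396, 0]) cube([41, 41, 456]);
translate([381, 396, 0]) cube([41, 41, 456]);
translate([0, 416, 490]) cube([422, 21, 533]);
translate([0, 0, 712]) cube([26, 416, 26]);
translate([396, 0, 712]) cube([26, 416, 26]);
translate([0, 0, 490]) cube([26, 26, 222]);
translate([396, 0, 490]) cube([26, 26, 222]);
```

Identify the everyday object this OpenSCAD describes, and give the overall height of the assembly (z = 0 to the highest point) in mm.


A chair. The overall height is 1023 mm.

A slab on four corner posts with a tall panel at the back — a chair. The seat slab sits at z = 456 with thickness 34, and the 533 mm backrest starts at the seat top, so the overall height is 456 + 34 + 533 = 1023 mm.


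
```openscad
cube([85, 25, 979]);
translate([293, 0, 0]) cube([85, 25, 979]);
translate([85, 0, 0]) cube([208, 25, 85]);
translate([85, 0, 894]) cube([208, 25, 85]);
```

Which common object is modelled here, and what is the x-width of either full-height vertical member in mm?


A picture frame. The border width is 85 mm.

Four thin pieces enclosing a rectangular opening — a picture frame. The two full-height stiles are 979 mm tall; the top rail sits at z = 894 and is 85 mm tall, so the border above the opening is 979 − 894 = 85 mm, matching the stile x-width.


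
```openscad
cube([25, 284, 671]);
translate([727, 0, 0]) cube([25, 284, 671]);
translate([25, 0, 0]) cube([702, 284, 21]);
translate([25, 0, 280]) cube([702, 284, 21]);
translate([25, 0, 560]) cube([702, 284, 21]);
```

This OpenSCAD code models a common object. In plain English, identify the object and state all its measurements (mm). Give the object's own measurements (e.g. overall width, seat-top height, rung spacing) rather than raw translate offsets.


An open bookshelf. Two side panels, each 25 mm thick, 284 mm deep and 671 mm tall, stand 752 mm apart (outside-to-outside). Between them sit 3 shelves, each 21 mm thick and 284 mm deep, spanning the full gap between the sides. The bottom shelf rests on the floor (its underside at z = 0) and the clear gap between one shelf's top and the next shelf's underside is 259 mm.


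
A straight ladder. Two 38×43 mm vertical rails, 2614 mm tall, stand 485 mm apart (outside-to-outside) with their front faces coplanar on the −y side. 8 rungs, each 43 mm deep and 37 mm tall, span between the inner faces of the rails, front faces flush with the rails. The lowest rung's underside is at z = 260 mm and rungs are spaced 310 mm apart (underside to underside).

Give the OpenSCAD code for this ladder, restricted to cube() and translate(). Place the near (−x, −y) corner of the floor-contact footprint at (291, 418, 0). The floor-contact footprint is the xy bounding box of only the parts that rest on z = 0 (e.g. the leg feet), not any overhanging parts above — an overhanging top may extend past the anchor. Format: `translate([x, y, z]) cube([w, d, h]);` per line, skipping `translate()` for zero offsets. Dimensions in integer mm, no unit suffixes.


// rung span = 485 - 2*38 = 409
// rung[k] z = 260 + k*310
translate([291, 418, 0]) cube([38, 43, 2614]);
translate([738, 418, 0]) cube([38, 43, 2614]);
translate([329, 418, 260]) cube([409, 43, 37]);
translate([329, 418, 570]) cube([409, 43, 37]);
translate([329, 418, 880]) cube([409, 43, 37]);
translate([329, 418, 1190]) cube([409, 43, 37]);
translate([329, 418, 1500]) cube([409, 43, 37]);
translate([329, 418, 1810]) cube([409, 43, 37]);
translate([329, 418, 2120]) cube([409, 43, 37]);
translate([329, 418, 2430]) cube([409, 43, 37]);


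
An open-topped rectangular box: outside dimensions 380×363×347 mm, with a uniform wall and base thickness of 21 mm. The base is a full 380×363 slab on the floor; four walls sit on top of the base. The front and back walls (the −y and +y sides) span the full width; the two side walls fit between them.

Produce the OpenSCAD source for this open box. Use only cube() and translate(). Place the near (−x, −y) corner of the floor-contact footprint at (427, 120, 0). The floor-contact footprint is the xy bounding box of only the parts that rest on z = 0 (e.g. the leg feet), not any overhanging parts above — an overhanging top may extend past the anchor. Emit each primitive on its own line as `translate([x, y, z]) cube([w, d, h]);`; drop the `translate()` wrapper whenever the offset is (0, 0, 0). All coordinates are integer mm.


translate([427, 120, 0]) cube([380, 363, 21]);
translate([427, 120, 21]) cube([380, 21, 326]);
translate([427, 462, 21]) cube([380, 21, 326]);
translate([427, 141, 21]) cube([21, 321, 326]);
translate([786, 141, 21]) cube([21, 321, 326]);


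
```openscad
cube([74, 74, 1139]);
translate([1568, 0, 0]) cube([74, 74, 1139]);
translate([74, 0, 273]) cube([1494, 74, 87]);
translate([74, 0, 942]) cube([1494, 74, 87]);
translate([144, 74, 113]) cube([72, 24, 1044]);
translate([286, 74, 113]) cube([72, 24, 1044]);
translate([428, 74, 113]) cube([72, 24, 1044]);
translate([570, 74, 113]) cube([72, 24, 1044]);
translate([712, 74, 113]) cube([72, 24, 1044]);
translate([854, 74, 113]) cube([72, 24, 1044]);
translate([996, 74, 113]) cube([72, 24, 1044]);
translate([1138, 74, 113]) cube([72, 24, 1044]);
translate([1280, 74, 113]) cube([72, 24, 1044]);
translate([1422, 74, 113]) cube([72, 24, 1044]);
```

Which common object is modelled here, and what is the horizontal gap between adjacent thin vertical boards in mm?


A fence section. The picket gap is 70 mm.

Two posts, two rails, 10 pickets — a fence section. Span 1494 mm holds 10 pickets of 72 mm with 11 equal gaps: ⌊(1494 − 10·72) / 11⌋ = 70 mm.


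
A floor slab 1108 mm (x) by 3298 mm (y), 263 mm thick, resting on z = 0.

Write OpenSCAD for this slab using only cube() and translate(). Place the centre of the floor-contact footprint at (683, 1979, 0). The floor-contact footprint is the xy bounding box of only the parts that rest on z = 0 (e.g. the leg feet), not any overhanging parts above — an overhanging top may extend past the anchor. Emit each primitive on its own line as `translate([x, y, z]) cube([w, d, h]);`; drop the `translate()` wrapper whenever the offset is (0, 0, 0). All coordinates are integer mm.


translate([129, 330, 0]) cube([1108, 3298, 263]);


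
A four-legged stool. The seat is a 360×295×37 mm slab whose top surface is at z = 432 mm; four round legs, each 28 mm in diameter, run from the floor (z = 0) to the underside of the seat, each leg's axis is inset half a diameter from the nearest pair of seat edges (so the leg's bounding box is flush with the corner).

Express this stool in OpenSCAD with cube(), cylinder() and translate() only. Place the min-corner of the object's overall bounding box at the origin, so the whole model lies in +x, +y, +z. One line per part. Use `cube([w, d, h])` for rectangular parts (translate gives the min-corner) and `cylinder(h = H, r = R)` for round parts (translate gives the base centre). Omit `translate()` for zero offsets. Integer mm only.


// leg_h = 432 - 37 = 395
translate([0, 0, 395]) cube([360, 295, 37]);
translate([14, 14, 0]) cylinder(h = 395, r = 14);
translate([346, 14, 0]) cylinder(h = 395, r = 14);
translate([14, 281, 0]) cylinder(h = 395, r = 14);
translate([346, 281, 0]) cylinder(h = 395, r = 14);


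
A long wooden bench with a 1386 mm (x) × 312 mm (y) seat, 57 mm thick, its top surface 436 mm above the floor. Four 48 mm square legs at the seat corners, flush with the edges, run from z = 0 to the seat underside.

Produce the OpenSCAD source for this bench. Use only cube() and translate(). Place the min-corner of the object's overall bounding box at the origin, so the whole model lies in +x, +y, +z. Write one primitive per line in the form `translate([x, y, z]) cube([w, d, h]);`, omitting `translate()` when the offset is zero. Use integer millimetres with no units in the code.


// leg_h = 436 − 57 = 379
translate([0, 0, 379]) cube([1386, 312, 57]);
cube([48, 48, 379]);
translate([0, 264, 0]) cube([48, 48, 379]);
translate([1338, 0, 0]) cube([48, 48, 379]);
translate([1338, 264, 0]) cube([48, 48, 379]);


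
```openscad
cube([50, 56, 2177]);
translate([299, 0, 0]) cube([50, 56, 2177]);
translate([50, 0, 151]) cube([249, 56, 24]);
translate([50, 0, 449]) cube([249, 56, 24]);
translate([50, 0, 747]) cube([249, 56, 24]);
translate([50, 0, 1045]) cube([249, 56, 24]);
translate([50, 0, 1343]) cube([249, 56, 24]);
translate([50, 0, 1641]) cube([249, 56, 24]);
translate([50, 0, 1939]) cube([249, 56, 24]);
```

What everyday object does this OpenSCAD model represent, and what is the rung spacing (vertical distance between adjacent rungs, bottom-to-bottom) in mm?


A ladder. The rung spacing is 298 mm.

Two tall 50×56 posts with 7 short bars between them — a ladder. Adjacent rungs sit at z = 151 and z = 449, so the spacing is 449 − 151 = 298 mm.


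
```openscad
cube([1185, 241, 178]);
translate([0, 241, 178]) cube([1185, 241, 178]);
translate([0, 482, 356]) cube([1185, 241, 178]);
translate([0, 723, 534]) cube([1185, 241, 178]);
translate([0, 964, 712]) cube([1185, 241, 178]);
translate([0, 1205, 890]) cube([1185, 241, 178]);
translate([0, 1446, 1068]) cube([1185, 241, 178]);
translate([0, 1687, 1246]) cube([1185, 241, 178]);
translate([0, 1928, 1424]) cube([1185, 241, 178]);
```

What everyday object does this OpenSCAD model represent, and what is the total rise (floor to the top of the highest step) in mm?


A staircase. The total rise is 1602 mm.

9 identical blocks, each offset up and back from the previous — a staircase. Each step is 178 mm tall and there are 9 of them, so the total rise is 9 × 178 = 1602 mm.


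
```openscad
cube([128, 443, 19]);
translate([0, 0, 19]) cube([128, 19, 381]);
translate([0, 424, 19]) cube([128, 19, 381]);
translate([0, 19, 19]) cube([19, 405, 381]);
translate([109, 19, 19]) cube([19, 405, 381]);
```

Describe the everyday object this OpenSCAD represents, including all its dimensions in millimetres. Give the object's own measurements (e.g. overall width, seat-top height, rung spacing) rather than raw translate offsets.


An open-topped rectangular box: outside dimensions 128×443×400 mm, with a uniform wall and base thickness of 19 mm. The base is a full 128×443 slab on the floor; four walls sit on top of the base. The front and back walls (the −y and +y sides) span the full width; the two side walls fit between them.


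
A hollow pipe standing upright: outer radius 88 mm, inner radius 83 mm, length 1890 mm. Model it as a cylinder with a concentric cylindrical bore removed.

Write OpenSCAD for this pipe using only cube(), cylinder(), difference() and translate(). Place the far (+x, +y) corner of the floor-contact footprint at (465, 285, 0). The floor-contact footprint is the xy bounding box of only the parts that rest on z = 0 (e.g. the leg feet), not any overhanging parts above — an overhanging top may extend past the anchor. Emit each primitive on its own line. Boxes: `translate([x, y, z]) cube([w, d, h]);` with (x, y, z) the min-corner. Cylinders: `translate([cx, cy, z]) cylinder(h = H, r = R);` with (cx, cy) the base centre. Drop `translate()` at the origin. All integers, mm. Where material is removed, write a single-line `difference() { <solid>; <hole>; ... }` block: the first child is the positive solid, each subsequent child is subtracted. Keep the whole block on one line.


difference() { translate([377, 197, 0]) cylinder(h = 1890, r = 88); translate([377, 197, 0]) cylinder(h = 1890, r = 83); }


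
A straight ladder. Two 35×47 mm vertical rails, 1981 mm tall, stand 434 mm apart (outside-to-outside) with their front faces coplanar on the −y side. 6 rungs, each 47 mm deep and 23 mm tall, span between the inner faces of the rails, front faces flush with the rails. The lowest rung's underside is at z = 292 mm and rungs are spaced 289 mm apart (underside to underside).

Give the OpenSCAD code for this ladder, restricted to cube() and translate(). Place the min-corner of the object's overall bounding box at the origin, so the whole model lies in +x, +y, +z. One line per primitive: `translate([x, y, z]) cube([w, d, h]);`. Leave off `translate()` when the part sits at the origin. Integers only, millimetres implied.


// rung span = 434 - 2*35 = 364
// rung[k] z = 292 + k*289
cube([35, 47, 1981]);
translate([399, 0, 0]) cube([35, 47, 1981]);
translate([35, 0, 292]) cube([364, 47, 23]);
translate([35, 0, 581]) cube([364, 47, 23]);
translate([35, 0, 870]) cube([364, 47, 23]);
translate([35, 0, 1159]) cube([364, 47, 23]);
translate([35, 0, 1448]) cube([364, 47, 23]);
translate([35, 0, 1737]) cube([364, 47, 23]);


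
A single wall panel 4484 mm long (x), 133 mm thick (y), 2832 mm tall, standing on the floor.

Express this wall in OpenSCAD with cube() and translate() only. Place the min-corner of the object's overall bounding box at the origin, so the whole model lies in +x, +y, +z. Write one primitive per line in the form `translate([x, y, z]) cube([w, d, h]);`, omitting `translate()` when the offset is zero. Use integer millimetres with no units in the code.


cube([4484, 133, 2832]);


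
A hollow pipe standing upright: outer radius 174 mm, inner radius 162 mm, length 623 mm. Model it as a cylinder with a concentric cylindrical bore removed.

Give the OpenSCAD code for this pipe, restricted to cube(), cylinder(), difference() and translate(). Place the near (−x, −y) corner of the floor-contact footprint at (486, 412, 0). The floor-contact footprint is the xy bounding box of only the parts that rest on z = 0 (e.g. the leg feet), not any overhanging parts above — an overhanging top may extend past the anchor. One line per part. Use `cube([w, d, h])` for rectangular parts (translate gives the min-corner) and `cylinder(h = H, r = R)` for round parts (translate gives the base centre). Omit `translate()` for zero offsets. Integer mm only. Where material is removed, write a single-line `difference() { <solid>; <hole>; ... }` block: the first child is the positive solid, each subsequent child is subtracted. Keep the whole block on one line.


difference() { translate([660, 586, 0]) cylinder(h = 623, r = 174); translate([660, 586, 0]) cylinder(h = 623, r = 162); }


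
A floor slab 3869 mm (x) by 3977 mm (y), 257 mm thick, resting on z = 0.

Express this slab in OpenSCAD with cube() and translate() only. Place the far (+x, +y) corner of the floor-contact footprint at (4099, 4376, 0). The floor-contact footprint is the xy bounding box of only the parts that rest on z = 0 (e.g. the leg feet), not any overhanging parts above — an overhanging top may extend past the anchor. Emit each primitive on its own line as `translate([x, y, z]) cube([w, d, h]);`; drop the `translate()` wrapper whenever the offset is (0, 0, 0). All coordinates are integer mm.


translate([230, 399, 0]) cube([3869, 3977, 257]);


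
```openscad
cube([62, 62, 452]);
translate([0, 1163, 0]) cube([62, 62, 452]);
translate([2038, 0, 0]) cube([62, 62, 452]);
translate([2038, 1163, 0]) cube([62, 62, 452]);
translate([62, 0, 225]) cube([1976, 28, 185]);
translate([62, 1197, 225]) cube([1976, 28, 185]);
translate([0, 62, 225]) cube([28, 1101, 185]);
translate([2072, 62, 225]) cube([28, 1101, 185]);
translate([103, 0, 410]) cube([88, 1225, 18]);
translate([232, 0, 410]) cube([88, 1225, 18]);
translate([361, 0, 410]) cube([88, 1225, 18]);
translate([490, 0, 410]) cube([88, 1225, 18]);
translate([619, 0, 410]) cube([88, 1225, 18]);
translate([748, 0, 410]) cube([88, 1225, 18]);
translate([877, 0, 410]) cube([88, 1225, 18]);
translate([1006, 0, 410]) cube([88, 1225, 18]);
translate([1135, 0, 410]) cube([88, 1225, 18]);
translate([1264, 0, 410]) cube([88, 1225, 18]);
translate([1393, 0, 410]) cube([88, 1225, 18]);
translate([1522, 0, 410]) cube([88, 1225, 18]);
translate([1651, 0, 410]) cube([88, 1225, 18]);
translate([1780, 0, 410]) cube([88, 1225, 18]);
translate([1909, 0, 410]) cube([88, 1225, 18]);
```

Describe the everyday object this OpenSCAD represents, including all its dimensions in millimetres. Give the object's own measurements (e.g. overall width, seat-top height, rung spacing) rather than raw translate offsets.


A bed frame 2100 mm long (x) by 1225 mm wide (y). Four 62×62 mm corner posts, 452 mm tall, at the corners of the footprint. Four rails of 28 mm thickness and 185 mm height run between adjacent posts with their undersides at z = 225 mm, their outer faces flush with the outside of the frame (the two x-running rails run between the posts' inner faces; the two y-running rails run between the posts' inner faces). 15 slats, each 88 mm wide (x) and 18 mm thick, lie across the top of the two x-running rails, running the full 1225 mm width of the frame in y; along x they sit between the end posts with a 41 mm gap after the −x posts and between neighbouring slats and before the +x posts.


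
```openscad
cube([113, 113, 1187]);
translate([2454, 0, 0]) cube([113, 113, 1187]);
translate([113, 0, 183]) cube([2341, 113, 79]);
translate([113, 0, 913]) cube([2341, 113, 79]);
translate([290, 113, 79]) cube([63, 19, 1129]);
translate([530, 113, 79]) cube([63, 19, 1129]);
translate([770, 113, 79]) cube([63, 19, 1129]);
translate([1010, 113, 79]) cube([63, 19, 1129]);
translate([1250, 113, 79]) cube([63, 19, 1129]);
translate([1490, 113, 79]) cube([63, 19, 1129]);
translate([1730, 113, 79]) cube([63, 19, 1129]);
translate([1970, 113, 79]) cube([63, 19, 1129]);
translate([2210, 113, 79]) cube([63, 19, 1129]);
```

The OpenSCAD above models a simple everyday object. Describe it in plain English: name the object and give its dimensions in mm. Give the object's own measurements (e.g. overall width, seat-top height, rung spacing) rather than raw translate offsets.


A fence section. Two 113×113 mm posts, 1187 mm tall, stand on the floor with a clear span of 2341 mm between their inner faces. Two horizontal rails of 113×79 mm section span the gap between the posts with their undersides at z = 183 mm and z = 913 mm, flush with the posts' −y face. 9 pickets, each 63 mm wide, 19 mm thick and 1129 mm tall, are fixed to the +y face of the rails with their bottoms at z = 79 mm, spaced across the span with a 177 mm gap after the −x post and between neighbouring pickets, with 181 mm left before the +x post.


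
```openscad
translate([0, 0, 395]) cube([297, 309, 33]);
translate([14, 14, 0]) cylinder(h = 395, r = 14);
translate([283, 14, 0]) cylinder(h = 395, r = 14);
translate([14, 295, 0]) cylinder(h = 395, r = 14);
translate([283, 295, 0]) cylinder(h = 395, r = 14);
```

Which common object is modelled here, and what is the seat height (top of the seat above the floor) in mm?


A stool. The seat height is 428 mm.

A 297×309×33 slab at z = 395 on four corner cylinders — a stool. The seat top is 395 + 33 = 428 mm.


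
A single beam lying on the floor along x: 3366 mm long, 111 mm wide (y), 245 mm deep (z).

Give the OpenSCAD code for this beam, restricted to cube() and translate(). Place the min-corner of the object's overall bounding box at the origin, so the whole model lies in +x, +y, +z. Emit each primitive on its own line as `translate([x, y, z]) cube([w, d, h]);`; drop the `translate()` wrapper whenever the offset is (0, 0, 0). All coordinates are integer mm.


cube([3366, 111, 245]);


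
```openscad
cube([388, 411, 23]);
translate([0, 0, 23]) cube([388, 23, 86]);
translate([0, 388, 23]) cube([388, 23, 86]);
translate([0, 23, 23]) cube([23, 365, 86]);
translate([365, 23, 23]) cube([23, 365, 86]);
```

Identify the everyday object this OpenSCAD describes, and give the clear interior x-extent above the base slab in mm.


An open box. The internal width is 342 mm.

A 388×411 base slab with four walls standing on it — an open box. The base is 388 mm wide and the walls are 23 mm thick, so the internal width is 388 − 2 × 23 = 342 mm.


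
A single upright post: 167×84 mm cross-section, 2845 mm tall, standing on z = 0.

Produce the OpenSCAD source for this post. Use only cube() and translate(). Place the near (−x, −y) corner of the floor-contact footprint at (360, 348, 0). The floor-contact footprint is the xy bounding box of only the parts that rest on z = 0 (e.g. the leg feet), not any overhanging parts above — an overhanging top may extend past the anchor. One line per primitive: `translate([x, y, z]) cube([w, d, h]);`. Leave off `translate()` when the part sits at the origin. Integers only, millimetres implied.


translate([360, 348, 0]) cube([167, 84, 2845]);


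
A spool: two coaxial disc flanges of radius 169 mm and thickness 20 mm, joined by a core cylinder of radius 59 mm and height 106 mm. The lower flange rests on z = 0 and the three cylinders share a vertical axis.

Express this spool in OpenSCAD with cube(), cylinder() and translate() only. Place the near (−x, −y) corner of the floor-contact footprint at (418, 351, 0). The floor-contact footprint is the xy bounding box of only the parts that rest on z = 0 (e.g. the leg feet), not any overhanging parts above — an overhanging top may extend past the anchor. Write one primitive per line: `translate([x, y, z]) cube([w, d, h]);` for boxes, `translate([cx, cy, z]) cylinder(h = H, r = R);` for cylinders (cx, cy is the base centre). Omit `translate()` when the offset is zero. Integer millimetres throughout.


translate([587, 520, 0]) cylinder(h = 20, r = 169);
translate([587, 520, 20]) cylinder(h = 106, r = 59);
translate([587, 520, 126]) cylinder(h = 20, r = 169);


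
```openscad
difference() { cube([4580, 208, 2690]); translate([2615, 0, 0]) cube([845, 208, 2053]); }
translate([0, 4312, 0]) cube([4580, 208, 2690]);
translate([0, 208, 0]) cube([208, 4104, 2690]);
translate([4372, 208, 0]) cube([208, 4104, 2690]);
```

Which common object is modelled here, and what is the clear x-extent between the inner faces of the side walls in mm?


A single room. The interior width is 4164 mm.

Four walls enclosing a rectangle with a door in the front wall — a room. Outside width 4580 minus two 208 mm walls gives 4164 mm.


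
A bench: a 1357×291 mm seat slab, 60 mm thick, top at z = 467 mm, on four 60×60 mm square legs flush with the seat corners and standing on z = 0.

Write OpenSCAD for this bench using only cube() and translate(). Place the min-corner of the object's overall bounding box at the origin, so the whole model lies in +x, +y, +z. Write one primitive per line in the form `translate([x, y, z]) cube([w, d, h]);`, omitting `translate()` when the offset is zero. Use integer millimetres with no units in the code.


translate([0, 0, 407]) cube([1357, 291, 60]);
cube([60, 60, 407]);
translate([0, 231, 0]) cube([60, 60, 407]);
translate([1297, 0, 0]) cube([60, 60, 407]);
translate([1297, 231, 0]) cube([60, 60, 407]);


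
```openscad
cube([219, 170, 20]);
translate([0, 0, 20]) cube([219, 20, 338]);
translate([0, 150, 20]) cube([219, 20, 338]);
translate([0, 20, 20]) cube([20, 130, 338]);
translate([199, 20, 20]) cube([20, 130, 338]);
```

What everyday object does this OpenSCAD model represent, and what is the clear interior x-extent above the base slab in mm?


An open box. The internal width is 179 mm.

A 219×170 base slab with four walls standing on it — an open box. The base is 219 mm wide and the walls are 20 mm thick, so the internal width is 219 − 2 × 20 = 179 mm.


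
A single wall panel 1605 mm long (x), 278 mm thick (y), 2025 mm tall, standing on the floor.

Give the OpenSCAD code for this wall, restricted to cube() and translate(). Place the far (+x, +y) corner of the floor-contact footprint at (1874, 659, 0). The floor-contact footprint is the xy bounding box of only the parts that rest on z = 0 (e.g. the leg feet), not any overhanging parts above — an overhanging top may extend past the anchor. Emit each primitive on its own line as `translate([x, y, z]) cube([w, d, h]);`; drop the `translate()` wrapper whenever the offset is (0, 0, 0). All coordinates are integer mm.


translate([269, 381, 0]) cube([1605, 278, 2025]);


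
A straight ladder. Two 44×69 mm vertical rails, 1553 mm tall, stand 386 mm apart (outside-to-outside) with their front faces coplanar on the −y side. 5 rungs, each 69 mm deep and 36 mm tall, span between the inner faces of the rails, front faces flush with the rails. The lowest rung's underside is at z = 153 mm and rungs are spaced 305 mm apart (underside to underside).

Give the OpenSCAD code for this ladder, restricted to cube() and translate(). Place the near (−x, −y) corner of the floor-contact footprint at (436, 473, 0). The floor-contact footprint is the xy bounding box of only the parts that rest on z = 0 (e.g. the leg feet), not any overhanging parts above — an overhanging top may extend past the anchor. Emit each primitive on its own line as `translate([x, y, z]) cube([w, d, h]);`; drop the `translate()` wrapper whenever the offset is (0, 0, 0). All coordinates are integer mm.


// rung span = 386 - 2*44 = 298
// rung[k] z = 153 + k*305
translate([436, 473, 0]) cube([44, 69, 1553]);
translate([778, 473, 0]) cube([44, 69, 1553]);
translate([480, 473, 153]) cube([298, 69, 36]);
translate([480, 473, 458]) cube([298, 69, 36]);
translate([480, 473, 763]) cube([298, 69, 36]);
translate([480, 473, 1068]) cube([298, 69, 36]);
translate([480, 473, 1373]) cube([298, 69, 36]);


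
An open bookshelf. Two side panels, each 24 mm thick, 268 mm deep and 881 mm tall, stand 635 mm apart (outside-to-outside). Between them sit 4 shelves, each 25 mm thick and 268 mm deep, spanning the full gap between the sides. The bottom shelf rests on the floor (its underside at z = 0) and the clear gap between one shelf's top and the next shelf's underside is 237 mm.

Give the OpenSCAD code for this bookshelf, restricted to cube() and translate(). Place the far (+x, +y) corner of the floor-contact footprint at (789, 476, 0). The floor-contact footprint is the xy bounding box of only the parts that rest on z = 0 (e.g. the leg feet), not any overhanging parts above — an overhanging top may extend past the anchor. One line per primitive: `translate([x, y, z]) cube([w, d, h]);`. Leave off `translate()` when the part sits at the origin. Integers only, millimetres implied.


translate([154, 208, 0]) cube([24, 268, 881]);
translate([765, 208, 0]) cube([24, 268, 881]);
translate([178, 208, 0]) cube([587, 268, 25]);
translate([178, 208, 262]) cube([587, 268, 25]);
translate([178, 208, 524]) cube([587, 268, 25]);
translate([178, 208, 786]) cube([587, 268, 25]);


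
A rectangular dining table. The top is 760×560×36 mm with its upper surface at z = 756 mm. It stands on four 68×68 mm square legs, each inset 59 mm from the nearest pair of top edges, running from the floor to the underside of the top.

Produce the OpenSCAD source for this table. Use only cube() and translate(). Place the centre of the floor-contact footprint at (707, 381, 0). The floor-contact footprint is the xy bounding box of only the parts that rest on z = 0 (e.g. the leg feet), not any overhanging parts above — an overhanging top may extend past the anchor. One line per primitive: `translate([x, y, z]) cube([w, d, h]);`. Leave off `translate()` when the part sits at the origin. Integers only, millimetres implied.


// leg_h = 756 - 36 = 720
translate([327, 101, 720]) cube([760, 560, 36]);
translate([386, 160, 0]) cube([68, 68, 720]);
translate([960, 160, 0]) cube([68, 68, 720]);
translate([386, 534, 0]) cube([68, 68, 720]);
translate([960, 534, 0]) cube([68, 68, 720]);


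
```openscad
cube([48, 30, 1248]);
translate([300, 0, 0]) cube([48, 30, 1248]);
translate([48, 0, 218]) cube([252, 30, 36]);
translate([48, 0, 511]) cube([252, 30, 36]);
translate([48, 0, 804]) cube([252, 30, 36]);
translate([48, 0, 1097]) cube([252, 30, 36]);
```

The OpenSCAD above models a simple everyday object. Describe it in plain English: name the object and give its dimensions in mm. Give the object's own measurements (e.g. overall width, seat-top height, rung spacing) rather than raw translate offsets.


A straight ladder. Two 48×30 mm vertical rails, 1248 mm tall, stand 348 mm apart (outside-to-outside) with their front faces coplanar on the −y side. 4 rungs, each 30 mm deep and 36 mm tall, span between the inner faces of the rails, front faces flush with the rails. The lowest rung's underside is at z = 218 mm and rungs are spaced 293 mm apart (underside to underside).


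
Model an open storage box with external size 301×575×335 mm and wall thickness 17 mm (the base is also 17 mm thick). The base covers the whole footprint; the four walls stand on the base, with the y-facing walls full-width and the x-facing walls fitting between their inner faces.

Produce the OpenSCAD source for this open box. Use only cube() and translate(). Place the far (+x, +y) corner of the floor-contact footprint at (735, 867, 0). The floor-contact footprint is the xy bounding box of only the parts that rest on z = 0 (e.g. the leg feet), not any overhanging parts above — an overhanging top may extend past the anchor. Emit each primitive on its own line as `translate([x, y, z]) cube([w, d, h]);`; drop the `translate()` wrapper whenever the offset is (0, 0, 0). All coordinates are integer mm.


translate([434, 292, 0]) cube([301, 575, 17]);
translate([434, 292, 17]) cube([301, 17, 318]);
translate([434, 850, 17]) cube([301, 17, 318]);
translate([434, 309, 17]) cube([17, 541, 318]);
translate([718, 309, 17]) cube([17, 541, 318]);


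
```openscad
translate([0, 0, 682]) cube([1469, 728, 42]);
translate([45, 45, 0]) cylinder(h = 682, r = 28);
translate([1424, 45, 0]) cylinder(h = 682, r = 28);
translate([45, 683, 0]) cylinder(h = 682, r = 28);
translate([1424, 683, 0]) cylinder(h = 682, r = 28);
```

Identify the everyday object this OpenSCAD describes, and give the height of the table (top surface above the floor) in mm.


A table. The table height is 724 mm.

A 1469×728×42 slab sits at z = 682 on four Ø56 mm round legs — a table. The top surface is at 682 + 42 = 724 mm.


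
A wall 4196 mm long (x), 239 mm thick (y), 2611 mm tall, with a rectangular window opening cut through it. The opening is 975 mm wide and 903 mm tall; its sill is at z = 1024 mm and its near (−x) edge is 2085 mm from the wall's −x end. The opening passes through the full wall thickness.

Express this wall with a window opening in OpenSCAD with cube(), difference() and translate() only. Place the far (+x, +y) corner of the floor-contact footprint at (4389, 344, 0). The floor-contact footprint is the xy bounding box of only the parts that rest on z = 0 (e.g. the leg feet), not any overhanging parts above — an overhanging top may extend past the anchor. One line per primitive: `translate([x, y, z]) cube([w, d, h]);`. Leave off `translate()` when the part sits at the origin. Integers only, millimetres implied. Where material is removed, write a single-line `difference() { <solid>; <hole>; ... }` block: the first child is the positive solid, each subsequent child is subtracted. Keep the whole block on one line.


difference() { translate([193, 105, 0]) cube([4196, 239, 2611]); translate([2278, 105, 1024]) cube([975, 239, 903]); }


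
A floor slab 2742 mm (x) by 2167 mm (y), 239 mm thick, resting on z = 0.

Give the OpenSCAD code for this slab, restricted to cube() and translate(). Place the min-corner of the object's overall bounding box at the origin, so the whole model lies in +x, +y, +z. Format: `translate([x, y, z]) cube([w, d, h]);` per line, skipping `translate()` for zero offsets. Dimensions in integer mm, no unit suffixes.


cube([2742, 2167, 239]);


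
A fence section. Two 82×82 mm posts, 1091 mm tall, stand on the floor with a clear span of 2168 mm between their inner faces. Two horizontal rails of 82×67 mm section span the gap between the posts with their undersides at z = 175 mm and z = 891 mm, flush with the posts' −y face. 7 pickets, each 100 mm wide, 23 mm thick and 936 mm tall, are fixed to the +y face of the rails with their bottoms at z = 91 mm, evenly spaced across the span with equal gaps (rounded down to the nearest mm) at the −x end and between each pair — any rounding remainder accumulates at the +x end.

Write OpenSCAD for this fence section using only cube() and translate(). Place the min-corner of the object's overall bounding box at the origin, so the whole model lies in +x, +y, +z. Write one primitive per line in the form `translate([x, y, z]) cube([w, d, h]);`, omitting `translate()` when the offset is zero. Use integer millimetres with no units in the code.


cube([82, 82, 1091]);
translate([2250, 0, 0]) cube([82, 82, 1091]);
translate([82, 0, 175]) cube([2168, 82, 67]);
translate([82, 0, 891]) cube([2168, 82, 67]);
translate([265, 82, 91]) cube([100, 23, 936]);
translate([548, 82, 91]) cube([100, 23, 936]);
translate([831, 82, 91]) cube([100, 23, 936]);
translate([1114, 82, 91]) cube([100, 23, 936]);
translate([1397, 82, 91]) cube([100, 23, 936]);
translate([1680, 82, 91]) cube([100, 23, 936]);
translate([1963, 82, 91]) cube([100, 23, 936]);
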